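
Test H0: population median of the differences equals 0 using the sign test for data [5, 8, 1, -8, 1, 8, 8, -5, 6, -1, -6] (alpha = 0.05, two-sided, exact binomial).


Step 1: Discard zero differences. Original n = 11; n_eff = number of nonzero differences = 11.
Nonzero differences (with sign): +5, +8, +1, -8, +1, +8, +8, -5, +6, -1, -6
Step 2: Count signs: positive = 7, negative = 4.
Step 3: Under H0: P(positive) = 0.5, so the number of positives S ~ Bin(11, 0.5).
Step 4: Two-sided exact p-value = sum of Bin(11,0.5) probabilities at or below the observed probability = 0.548828.
Step 5: alpha = 0.05. fail to reject H0.

n_eff = 11, pos = 7, neg = 4, p = 0.548828, fail to reject H0.


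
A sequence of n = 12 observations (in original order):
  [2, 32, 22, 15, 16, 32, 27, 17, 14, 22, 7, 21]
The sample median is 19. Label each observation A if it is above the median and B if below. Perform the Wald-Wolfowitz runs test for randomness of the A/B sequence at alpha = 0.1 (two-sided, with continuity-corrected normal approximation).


Step 1: Compute median = 19; label A = above, B = below.
Labels in order: BAABBAABBABA  (n_A = 6, n_B = 6)
Step 2: Count runs R = 8.
Step 3: Under H0 (random ordering), E[R] = 2*n_A*n_B/(n_A+n_B) + 1 = 2*6*6/12 + 1 = 7.0000.
        Var[R] = 2*n_A*n_B*(2*n_A*n_B - n_A - n_B) / ((n_A+n_B)^2 * (n_A+n_B-1)) = 4320/1584 = 2.7273.
        SD[R] = 1.6514.
Step 4: Continuity-corrected z = (R - 0.5 - E[R]) / SD[R] = (8 - 0.5 - 7.0000) / 1.6514 = 0.3028.
Step 5: Two-sided p-value via normal approximation = 2*(1 - Phi(|z|)) = 0.762069.
Step 6: alpha = 0.1. fail to reject H0.

R = 8, z = 0.3028, p = 0.762069, fail to reject H0.


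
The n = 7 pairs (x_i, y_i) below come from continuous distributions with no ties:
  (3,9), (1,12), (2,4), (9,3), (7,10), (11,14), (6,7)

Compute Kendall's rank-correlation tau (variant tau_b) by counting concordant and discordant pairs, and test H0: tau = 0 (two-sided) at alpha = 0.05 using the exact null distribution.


Step 1: Enumerate the 21 unordered pairs (i,j) with i<j and classify each by sign(x_j-x_i) * sign(y_j-y_i).
  (1,2):dx=-2,dy=+3->D; (1,3):dx=-1,dy=-5->C; (1,4):dx=+6,dy=-6->D; (1,5):dx=+4,dy=+1->C
  (1,6):dx=+8,dy=+5->C; (1,7):dx=+3,dy=-2->D; (2,3):dx=+1,dy=-8->D; (2,4):dx=+8,dy=-9->D
  (2,5):dx=+6,dy=-2->D; (2,6):dx=+10,dy=+2->C; (2,7):dx=+5,dy=-5->D; (3,4):dx=+7,dy=-1->D
  (3,5):dx=+5,dy=+6->C; (3,6):dx=+9,dy=+10->C; (3,7):dx=+4,dy=+3->C; (4,5):dx=-2,dy=+7->D
  (4,6):dx=+2,dy=+11->C; (4,7):dx=-3,dy=+4->D; (5,6):dx=+4,dy=+4->C; (5,7):dx=-1,dy=-3->C
  (6,7):dx=-5,dy=-7->C
Step 2: C = 11, D = 10, total pairs = 21.
Step 3: tau = (C - D)/(n(n-1)/2) = (11 - 10)/21 = 0.047619.
Step 4: Exact two-sided p-value (enumerate n! = 5040 permutations of y under H0): p = 1.000000.
Step 5: alpha = 0.05. fail to reject H0.

tau_b = 0.0476 (C=11, D=10), p = 1.000000, fail to reject H0.


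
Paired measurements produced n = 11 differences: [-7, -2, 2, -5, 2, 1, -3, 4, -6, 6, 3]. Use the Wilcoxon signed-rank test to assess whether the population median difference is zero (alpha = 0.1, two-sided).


Step 1: Drop any zero differences (none here) and take |d_i|.
|d| = [7, 2, 2, 5, 2, 1, 3, 4, 6, 6, 3]
Step 2: Midrank |d_i| (ties get averaged ranks).
ranks: |7|->11, |2|->3, |2|->3, |5|->8, |2|->3, |1|->1, |3|->5.5, |4|->7, |6|->9.5, |6|->9.5, |3|->5.5
Step 3: Attach original signs; sum ranks with positive sign and with negative sign.
W+ = 3 + 3 + 1 + 7 + 9.5 + 5.5 = 29
W- = 11 + 3 + 8 + 5.5 + 9.5 = 37
(Check: W+ + W- = 66 should equal n(n+1)/2 = 66.)
Step 4: Test statistic W = min(W+, W-) = 29.
Step 5: Ties in |d|, so use the tie-corrected normal approximation.
        E[W] = n(n+1)/4 = 11*12/4 = 33.
        Tie groups: |d|=2 (t=3), |d|=3 (t=2), |d|=6 (t=2); sum(t^3 - t) = 36.
        Var[W] = n(n+1)(2n+1)/24 - sum(t^3-t)/48 = 3036/24 - 36/48 = 125.75.
        z = (W - E[W]) / sqrt(Var[W]) = (29 - 33) / 11.2138 = -0.3567.
        Two-sided p = 2*Phi(z) = 0.721315.
Step 6: alpha = 0.1. fail to reject H0.

W+ = 29, W- = 37, W = min = 29, p = 0.721315, fail to reject H0.


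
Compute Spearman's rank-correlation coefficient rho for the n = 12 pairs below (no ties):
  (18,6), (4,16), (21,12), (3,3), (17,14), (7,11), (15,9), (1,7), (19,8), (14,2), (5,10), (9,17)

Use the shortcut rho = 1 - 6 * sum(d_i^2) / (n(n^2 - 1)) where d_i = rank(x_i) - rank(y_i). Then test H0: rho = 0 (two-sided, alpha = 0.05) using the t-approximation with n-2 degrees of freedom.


Step 1: Rank x and y separately (midranks; no ties here).
rank(x): 18->10, 4->3, 21->12, 3->2, 17->9, 7->5, 15->8, 1->1, 19->11, 14->7, 5->4, 9->6
rank(y): 6->3, 16->11, 12->9, 3->2, 14->10, 11->8, 9->6, 7->4, 8->5, 2->1, 10->7, 17->12
Step 2: d_i = R_x(i) - R_y(i); compute d_i^2.
  (10-3)^2=49, (3-11)^2=64, (12-9)^2=9, (2-2)^2=0, (9-10)^2=1, (5-8)^2=9, (8-6)^2=4, (1-4)^2=9, (11-5)^2=36, (7-1)^2=36, (4-7)^2=9, (6-12)^2=36
sum(d^2) = 262.
Step 3: rho = 1 - 6*262 / (12*(12^2 - 1)) = 1 - 1572/1716 = 0.083916.
Step 4: Under H0, t = rho * sqrt((n-2)/(1-rho^2)) = 0.2663 ~ t(10).
Step 5: Two-sided p-value from the t-distribution with 10 df = 0.795415.
Step 6: alpha = 0.05. fail to reject H0.

rho = 0.0839, p = 0.795415, fail to reject H0 at alpha = 0.05.


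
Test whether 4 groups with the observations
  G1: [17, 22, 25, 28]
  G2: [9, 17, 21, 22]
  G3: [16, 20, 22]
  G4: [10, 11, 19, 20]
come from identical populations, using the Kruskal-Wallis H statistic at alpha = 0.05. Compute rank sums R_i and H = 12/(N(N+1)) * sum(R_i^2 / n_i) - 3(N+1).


Step 1: Combine all N = 15 observations and assign midranks.
sorted (value, group, rank): (9,G2,1), (10,G4,2), (11,G4,3), (16,G3,4), (17,G1,5.5), (17,G2,5.5), (19,G4,7), (20,G3,8.5), (20,G4,8.5), (21,G2,10), (22,G1,12), (22,G2,12), (22,G3,12), (25,G1,14), (28,G1,15)
Step 2: Sum ranks within each group.
R_1 = 46.5 (n_1 = 4)
R_2 = 28.5 (n_2 = 4)
R_3 = 24.5 (n_3 = 3)
R_4 = 20.5 (n_4 = 4)
Step 3: H = 12/(N(N+1)) * sum(R_i^2/n_i) - 3(N+1)
     = 12/(15*16) * (46.5^2/4 + 28.5^2/4 + 24.5^2/3 + 20.5^2/4) - 3*16
     = 0.050000 * 1048.77 - 48
     = 4.438542.
Step 4: Ties present; correction factor C = 1 - 36/(15^3 - 15) = 0.989286. Corrected H = 4.438542 / 0.989286 = 4.486613.
Step 5: Under H0, H ~ chi^2(3); p-value = 0.213488.
Step 6: alpha = 0.05. fail to reject H0.

H = 4.4866, df = 3, p = 0.213488, fail to reject H0.


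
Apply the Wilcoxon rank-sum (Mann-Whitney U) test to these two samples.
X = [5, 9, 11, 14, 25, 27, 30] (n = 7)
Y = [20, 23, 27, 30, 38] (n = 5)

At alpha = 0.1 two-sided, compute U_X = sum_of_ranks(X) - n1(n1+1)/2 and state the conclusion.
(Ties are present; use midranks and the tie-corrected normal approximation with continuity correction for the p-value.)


Step 1: Combine and sort all 12 observations; assign midranks.
sorted (value, group): (5,X), (9,X), (11,X), (14,X), (20,Y), (23,Y), (25,X), (27,X), (27,Y), (30,X), (30,Y), (38,Y)
ranks: 5->1, 9->2, 11->3, 14->4, 20->5, 23->6, 25->7, 27->8.5, 27->8.5, 30->10.5, 30->10.5, 38->12
Step 2: Rank sum for X: R1 = 1 + 2 + 3 + 4 + 7 + 8.5 + 10.5 = 36.
Step 3: U_X = R1 - n1(n1+1)/2 = 36 - 7*8/2 = 36 - 28 = 8.
       U_Y = n1*n2 - U_X = 35 - 8 = 27.
Step 4: Ties are present, so use the tie-corrected normal approximation (with continuity correction) for the p-value.
Step 5: p-value = 0.142449; compare to alpha = 0.1. fail to reject H0.

U_X = 8, p = 0.142449, fail to reject H0 at alpha = 0.1.


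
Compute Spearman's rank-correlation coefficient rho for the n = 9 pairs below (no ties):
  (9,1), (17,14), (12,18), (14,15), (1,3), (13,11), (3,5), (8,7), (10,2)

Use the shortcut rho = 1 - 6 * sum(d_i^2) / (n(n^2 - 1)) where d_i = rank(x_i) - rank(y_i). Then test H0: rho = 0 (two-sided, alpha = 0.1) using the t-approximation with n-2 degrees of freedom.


Step 1: Rank x and y separately (midranks; no ties here).
rank(x): 9->4, 17->9, 12->6, 14->8, 1->1, 13->7, 3->2, 8->3, 10->5
rank(y): 1->1, 14->7, 18->9, 15->8, 3->3, 11->6, 5->4, 7->5, 2->2
Step 2: d_i = R_x(i) - R_y(i); compute d_i^2.
  (4-1)^2=9, (9-7)^2=4, (6-9)^2=9, (8-8)^2=0, (1-3)^2=4, (7-6)^2=1, (2-4)^2=4, (3-5)^2=4, (5-2)^2=9
sum(d^2) = 44.
Step 3: rho = 1 - 6*44 / (9*(9^2 - 1)) = 1 - 264/720 = 0.633333.
Step 4: Under H0, t = rho * sqrt((n-2)/(1-rho^2)) = 2.1653 ~ t(7).
Step 5: Two-sided p-value from the t-distribution with 7 df = 0.067086.
Step 6: alpha = 0.1. reject H0.

rho = 0.6333, p = 0.067086, reject H0 at alpha = 0.1.


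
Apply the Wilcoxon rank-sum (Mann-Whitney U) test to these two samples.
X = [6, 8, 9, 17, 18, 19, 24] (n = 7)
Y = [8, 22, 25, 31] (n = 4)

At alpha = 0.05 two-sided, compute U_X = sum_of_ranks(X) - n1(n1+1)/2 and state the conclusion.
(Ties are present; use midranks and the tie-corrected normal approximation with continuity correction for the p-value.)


Step 1: Combine and sort all 11 observations; assign midranks.
sorted (value, group): (6,X), (8,X), (8,Y), (9,X), (17,X), (18,X), (19,X), (22,Y), (24,X), (25,Y), (31,Y)
ranks: 6->1, 8->2.5, 8->2.5, 9->4, 17->5, 18->6, 19->7, 22->8, 24->9, 25->10, 31->11
Step 2: Rank sum for X: R1 = 1 + 2.5 + 4 + 5 + 6 + 7 + 9 = 34.5.
Step 3: U_X = R1 - n1(n1+1)/2 = 34.5 - 7*8/2 = 34.5 - 28 = 6.5.
       U_Y = n1*n2 - U_X = 28 - 6.5 = 21.5.
Step 4: Ties are present, so use the tie-corrected normal approximation (with continuity correction) for the p-value.
Step 5: p-value = 0.184875; compare to alpha = 0.05. fail to reject H0.

U_X = 6.5, p = 0.184875, fail to reject H0 at alpha = 0.05.


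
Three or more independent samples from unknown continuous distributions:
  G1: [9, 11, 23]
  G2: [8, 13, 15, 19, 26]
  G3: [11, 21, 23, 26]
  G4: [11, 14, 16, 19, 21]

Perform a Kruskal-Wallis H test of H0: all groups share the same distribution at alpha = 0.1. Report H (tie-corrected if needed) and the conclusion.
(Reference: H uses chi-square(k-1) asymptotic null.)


Step 1: Combine all N = 17 observations and assign midranks.
sorted (value, group, rank): (8,G2,1), (9,G1,2), (11,G1,4), (11,G3,4), (11,G4,4), (13,G2,6), (14,G4,7), (15,G2,8), (16,G4,9), (19,G2,10.5), (19,G4,10.5), (21,G3,12.5), (21,G4,12.5), (23,G1,14.5), (23,G3,14.5), (26,G2,16.5), (26,G3,16.5)
Step 2: Sum ranks within each group.
R_1 = 20.5 (n_1 = 3)
R_2 = 42 (n_2 = 5)
R_3 = 47.5 (n_3 = 4)
R_4 = 43 (n_4 = 5)
Step 3: H = 12/(N(N+1)) * sum(R_i^2/n_i) - 3(N+1)
     = 12/(17*18) * (20.5^2/3 + 42^2/5 + 47.5^2/4 + 43^2/5) - 3*18
     = 0.039216 * 1426.75 - 54
     = 1.950817.
Step 4: Ties present; correction factor C = 1 - 48/(17^3 - 17) = 0.990196. Corrected H = 1.950817 / 0.990196 = 1.970132.
Step 5: Under H0, H ~ chi^2(3); p-value = 0.578629.
Step 6: alpha = 0.1. fail to reject H0.

H = 1.9701, df = 3, p = 0.578629, fail to reject H0.


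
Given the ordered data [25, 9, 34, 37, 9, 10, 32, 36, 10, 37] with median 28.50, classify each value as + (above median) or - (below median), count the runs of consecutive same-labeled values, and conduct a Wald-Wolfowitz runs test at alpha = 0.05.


Step 1: Compute median = 28.50; label A = above, B = below.
Labels in order: BBAABBAABA  (n_A = 5, n_B = 5)
Step 2: Count runs R = 6.
Step 3: Under H0 (random ordering), E[R] = 2*n_A*n_B/(n_A+n_B) + 1 = 2*5*5/10 + 1 = 6.0000.
        Var[R] = 2*n_A*n_B*(2*n_A*n_B - n_A - n_B) / ((n_A+n_B)^2 * (n_A+n_B-1)) = 2000/900 = 2.2222.
        SD[R] = 1.4907.
Step 4: R = E[R], so z = 0 with no continuity correction.
Step 5: Two-sided p-value via normal approximation = 2*(1 - Phi(|z|)) = 1.000000.
Step 6: alpha = 0.05. fail to reject H0.

R = 6, z = 0.0000, p = 1.000000, fail to reject H0.


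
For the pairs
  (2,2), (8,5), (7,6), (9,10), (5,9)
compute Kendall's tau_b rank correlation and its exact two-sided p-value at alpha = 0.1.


Step 1: Enumerate the 10 unordered pairs (i,j) with i<j and classify each by sign(x_j-x_i) * sign(y_j-y_i).
  (1,2):dx=+6,dy=+3->C; (1,3):dx=+5,dy=+4->C; (1,4):dx=+7,dy=+8->C; (1,5):dx=+3,dy=+7->C
  (2,3):dx=-1,dy=+1->D; (2,4):dx=+1,dy=+5->C; (2,5):dx=-3,dy=+4->D; (3,4):dx=+2,dy=+4->C
  (3,5):dx=-2,dy=+3->D; (4,5):dx=-4,dy=-1->C
Step 2: C = 7, D = 3, total pairs = 10.
Step 3: tau = (C - D)/(n(n-1)/2) = (7 - 3)/10 = 0.400000.
Step 4: Exact two-sided p-value (enumerate n! = 120 permutations of y under H0): p = 0.483333.
Step 5: alpha = 0.1. fail to reject H0.

tau_b = 0.4000 (C=7, D=3), p = 0.483333, fail to reject H0.


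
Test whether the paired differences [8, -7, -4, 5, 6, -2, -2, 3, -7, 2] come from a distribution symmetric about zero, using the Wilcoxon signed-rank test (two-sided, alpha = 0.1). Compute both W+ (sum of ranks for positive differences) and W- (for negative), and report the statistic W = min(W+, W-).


Step 1: Drop any zero differences (none here) and take |d_i|.
|d| = [8, 7, 4, 5, 6, 2, 2, 3, 7, 2]
Step 2: Midrank |d_i| (ties get averaged ranks).
ranks: |8|->10, |7|->8.5, |4|->5, |5|->6, |6|->7, |2|->2, |2|->2, |3|->4, |7|->8.5, |2|->2
Step 3: Attach original signs; sum ranks with positive sign and with negative sign.
W+ = 10 + 6 + 7 + 4 + 2 = 29
W- = 8.5 + 5 + 2 + 2 + 8.5 = 26
(Check: W+ + W- = 55 should equal n(n+1)/2 = 55.)
Step 4: Test statistic W = min(W+, W-) = 26.
Step 5: Ties in |d|, so use the tie-corrected normal approximation.
        E[W] = n(n+1)/4 = 10*11/4 = 27.5.
        Tie groups: |d|=2 (t=3), |d|=7 (t=2); sum(t^3 - t) = 30.
        Var[W] = n(n+1)(2n+1)/24 - sum(t^3-t)/48 = 2310/24 - 30/48 = 95.625.
        z = (W - E[W]) / sqrt(Var[W]) = (26 - 27.5) / 9.7788 = -0.1534.
        Two-sided p = 2*Phi(z) = 0.878088.
Step 6: alpha = 0.1. fail to reject H0.

W+ = 29, W- = 26, W = min = 26, p = 0.878088, fail to reject H0.


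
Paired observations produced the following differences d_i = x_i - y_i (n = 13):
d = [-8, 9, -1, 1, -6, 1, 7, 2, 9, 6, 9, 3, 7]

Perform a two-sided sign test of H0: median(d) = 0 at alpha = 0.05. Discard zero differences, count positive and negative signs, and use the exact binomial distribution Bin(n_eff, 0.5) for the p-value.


Step 1: Discard zero differences. Original n = 13; n_eff = number of nonzero differences = 13.
Nonzero differences (with sign): -8, +9, -1, +1, -6, +1, +7, +2, +9, +6, +9, +3, +7
Step 2: Count signs: positive = 10, negative = 3.
Step 3: Under H0: P(positive) = 0.5, so the number of positives S ~ Bin(13, 0.5).
Step 4: Two-sided exact p-value = sum of Bin(13,0.5) probabilities at or below the observed probability = 0.092285.
Step 5: alpha = 0.05. fail to reject H0.

n_eff = 13, pos = 10, neg = 3, p = 0.092285, fail to reject H0.


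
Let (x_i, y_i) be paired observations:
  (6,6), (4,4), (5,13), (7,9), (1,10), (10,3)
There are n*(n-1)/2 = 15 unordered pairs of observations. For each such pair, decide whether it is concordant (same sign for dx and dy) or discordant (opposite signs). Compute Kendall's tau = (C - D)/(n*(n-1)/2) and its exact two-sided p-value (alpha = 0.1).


Step 1: Enumerate the 15 unordered pairs (i,j) with i<j and classify each by sign(x_j-x_i) * sign(y_j-y_i).
  (1,2):dx=-2,dy=-2->C; (1,3):dx=-1,dy=+7->D; (1,4):dx=+1,dy=+3->C; (1,5):dx=-5,dy=+4->D
  (1,6):dx=+4,dy=-3->D; (2,3):dx=+1,dy=+9->C; (2,4):dx=+3,dy=+5->C; (2,5):dx=-3,dy=+6->D
  (2,6):dx=+6,dy=-1->D; (3,4):dx=+2,dy=-4->D; (3,5):dx=-4,dy=-3->C; (3,6):dx=+5,dy=-10->D
  (4,5):dx=-6,dy=+1->D; (4,6):dx=+3,dy=-6->D; (5,6):dx=+9,dy=-7->D
Step 2: C = 5, D = 10, total pairs = 15.
Step 3: tau = (C - D)/(n(n-1)/2) = (5 - 10)/15 = -0.333333.
Step 4: Exact two-sided p-value (enumerate n! = 720 permutations of y under H0): p = 0.469444.
Step 5: alpha = 0.1. fail to reject H0.

tau_b = -0.3333 (C=5, D=10), p = 0.469444, fail to reject H0.


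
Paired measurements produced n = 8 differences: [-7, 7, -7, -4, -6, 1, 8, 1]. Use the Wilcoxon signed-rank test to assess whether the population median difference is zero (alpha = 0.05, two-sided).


Step 1: Drop any zero differences (none here) and take |d_i|.
|d| = [7, 7, 7, 4, 6, 1, 8, 1]
Step 2: Midrank |d_i| (ties get averaged ranks).
ranks: |7|->6, |7|->6, |7|->6, |4|->3, |6|->4, |1|->1.5, |8|->8, |1|->1.5
Step 3: Attach original signs; sum ranks with positive sign and with negative sign.
W+ = 6 + 1.5 + 8 + 1.5 = 17
W- = 6 + 6 + 3 + 4 = 19
(Check: W+ + W- = 36 should equal n(n+1)/2 = 36.)
Step 4: Test statistic W = min(W+, W-) = 17.
Step 5: Ties in |d|, so use the tie-corrected normal approximation.
        E[W] = n(n+1)/4 = 8*9/4 = 18.
        Tie groups: |d|=1 (t=2), |d|=7 (t=3); sum(t^3 - t) = 30.
        Var[W] = n(n+1)(2n+1)/24 - sum(t^3-t)/48 = 1224/24 - 30/48 = 50.375.
        z = (W - E[W]) / sqrt(Var[W]) = (17 - 18) / 7.0975 = -0.1409.
        Two-sided p = 2*Phi(z) = 0.887954.
Step 6: alpha = 0.05. fail to reject H0.

W+ = 17, W- = 19, W = min = 17, p = 0.887954, fail to reject H0.


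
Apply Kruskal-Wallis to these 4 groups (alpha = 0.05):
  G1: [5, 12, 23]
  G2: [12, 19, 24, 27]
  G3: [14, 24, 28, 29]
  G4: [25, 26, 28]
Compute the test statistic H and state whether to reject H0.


Step 1: Combine all N = 14 observations and assign midranks.
sorted (value, group, rank): (5,G1,1), (12,G1,2.5), (12,G2,2.5), (14,G3,4), (19,G2,5), (23,G1,6), (24,G2,7.5), (24,G3,7.5), (25,G4,9), (26,G4,10), (27,G2,11), (28,G3,12.5), (28,G4,12.5), (29,G3,14)
Step 2: Sum ranks within each group.
R_1 = 9.5 (n_1 = 3)
R_2 = 26 (n_2 = 4)
R_3 = 38 (n_3 = 4)
R_4 = 31.5 (n_4 = 3)
Step 3: H = 12/(N(N+1)) * sum(R_i^2/n_i) - 3(N+1)
     = 12/(14*15) * (9.5^2/3 + 26^2/4 + 38^2/4 + 31.5^2/3) - 3*15
     = 0.057143 * 890.833 - 45
     = 5.904762.
Step 4: Ties present; correction factor C = 1 - 18/(14^3 - 14) = 0.993407. Corrected H = 5.904762 / 0.993407 = 5.943953.
Step 5: Under H0, H ~ chi^2(3); p-value = 0.114369.
Step 6: alpha = 0.05. fail to reject H0.

H = 5.9440, df = 3, p = 0.114369, fail to reject H0.


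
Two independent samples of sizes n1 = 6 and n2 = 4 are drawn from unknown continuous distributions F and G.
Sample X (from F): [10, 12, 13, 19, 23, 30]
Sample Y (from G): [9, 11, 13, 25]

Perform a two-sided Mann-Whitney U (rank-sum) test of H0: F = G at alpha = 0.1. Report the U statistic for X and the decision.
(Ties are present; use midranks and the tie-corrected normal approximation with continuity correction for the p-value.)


Step 1: Combine and sort all 10 observations; assign midranks.
sorted (value, group): (9,Y), (10,X), (11,Y), (12,X), (13,X), (13,Y), (19,X), (23,X), (25,Y), (30,X)
ranks: 9->1, 10->2, 11->3, 12->4, 13->5.5, 13->5.5, 19->7, 23->8, 25->9, 30->10
Step 2: Rank sum for X: R1 = 2 + 4 + 5.5 + 7 + 8 + 10 = 36.5.
Step 3: U_X = R1 - n1(n1+1)/2 = 36.5 - 6*7/2 = 36.5 - 21 = 15.5.
       U_Y = n1*n2 - U_X = 24 - 15.5 = 8.5.
Step 4: Ties are present, so use the tie-corrected normal approximation (with continuity correction) for the p-value.
Step 5: p-value = 0.521166; compare to alpha = 0.1. fail to reject H0.

U_X = 15.5, p = 0.521166, fail to reject H0 at alpha = 0.1.


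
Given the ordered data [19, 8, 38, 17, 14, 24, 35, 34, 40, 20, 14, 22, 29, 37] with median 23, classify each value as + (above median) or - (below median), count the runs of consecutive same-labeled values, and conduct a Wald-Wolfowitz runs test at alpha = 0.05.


Step 1: Compute median = 23; label A = above, B = below.
Labels in order: BBABBAAAABBBAA  (n_A = 7, n_B = 7)
Step 2: Count runs R = 6.
Step 3: Under H0 (random ordering), E[R] = 2*n_A*n_B/(n_A+n_B) + 1 = 2*7*7/14 + 1 = 8.0000.
        Var[R] = 2*n_A*n_B*(2*n_A*n_B - n_A - n_B) / ((n_A+n_B)^2 * (n_A+n_B-1)) = 8232/2548 = 3.2308.
        SD[R] = 1.7974.
Step 4: Continuity-corrected z = (R + 0.5 - E[R]) / SD[R] = (6 + 0.5 - 8.0000) / 1.7974 = -0.8345.
Step 5: Two-sided p-value via normal approximation = 2*(1 - Phi(|z|)) = 0.403986.
Step 6: alpha = 0.05. fail to reject H0.

R = 6, z = -0.8345, p = 0.403986, fail to reject H0.


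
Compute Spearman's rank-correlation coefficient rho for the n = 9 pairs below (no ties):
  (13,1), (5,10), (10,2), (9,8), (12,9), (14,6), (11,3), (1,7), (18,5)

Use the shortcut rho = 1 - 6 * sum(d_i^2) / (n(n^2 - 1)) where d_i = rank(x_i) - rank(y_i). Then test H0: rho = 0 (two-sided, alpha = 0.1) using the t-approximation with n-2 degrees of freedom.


Step 1: Rank x and y separately (midranks; no ties here).
rank(x): 13->7, 5->2, 10->4, 9->3, 12->6, 14->8, 11->5, 1->1, 18->9
rank(y): 1->1, 10->9, 2->2, 8->7, 9->8, 6->5, 3->3, 7->6, 5->4
Step 2: d_i = R_x(i) - R_y(i); compute d_i^2.
  (7-1)^2=36, (2-9)^2=49, (4-2)^2=4, (3-7)^2=16, (6-8)^2=4, (8-5)^2=9, (5-3)^2=4, (1-6)^2=25, (9-4)^2=25
sum(d^2) = 172.
Step 3: rho = 1 - 6*172 / (9*(9^2 - 1)) = 1 - 1032/720 = -0.433333.
Step 4: Under H0, t = rho * sqrt((n-2)/(1-rho^2)) = -1.2721 ~ t(7).
Step 5: Two-sided p-value from the t-distribution with 7 df = 0.243952.
Step 6: alpha = 0.1. fail to reject H0.

rho = -0.4333, p = 0.243952, fail to reject H0 at alpha = 0.1.


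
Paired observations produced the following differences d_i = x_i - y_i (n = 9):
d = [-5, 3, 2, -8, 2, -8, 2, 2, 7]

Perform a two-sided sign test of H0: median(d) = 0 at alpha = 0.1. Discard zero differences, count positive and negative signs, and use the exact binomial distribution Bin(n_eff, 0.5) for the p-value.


Step 1: Discard zero differences. Original n = 9; n_eff = number of nonzero differences = 9.
Nonzero differences (with sign): -5, +3, +2, -8, +2, -8, +2, +2, +7
Step 2: Count signs: positive = 6, negative = 3.
Step 3: Under H0: P(positive) = 0.5, so the number of positives S ~ Bin(9, 0.5).
Step 4: Two-sided exact p-value = sum of Bin(9,0.5) probabilities at or below the observed probability = 0.507812.
Step 5: alpha = 0.1. fail to reject H0.

n_eff = 9, pos = 6, neg = 3, p = 0.507812, fail to reject H0.


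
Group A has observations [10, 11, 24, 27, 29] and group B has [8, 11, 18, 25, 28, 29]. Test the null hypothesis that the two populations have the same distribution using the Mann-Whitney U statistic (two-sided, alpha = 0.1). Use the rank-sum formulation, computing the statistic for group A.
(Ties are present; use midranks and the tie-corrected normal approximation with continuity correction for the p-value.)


Step 1: Combine and sort all 11 observations; assign midranks.
sorted (value, group): (8,Y), (10,X), (11,X), (11,Y), (18,Y), (24,X), (25,Y), (27,X), (28,Y), (29,X), (29,Y)
ranks: 8->1, 10->2, 11->3.5, 11->3.5, 18->5, 24->6, 25->7, 27->8, 28->9, 29->10.5, 29->10.5
Step 2: Rank sum for X: R1 = 2 + 3.5 + 6 + 8 + 10.5 = 30.
Step 3: U_X = R1 - n1(n1+1)/2 = 30 - 5*6/2 = 30 - 15 = 15.
       U_Y = n1*n2 - U_X = 30 - 15 = 15.
Step 4: Ties are present, so use the tie-corrected normal approximation (with continuity correction) for the p-value.
Step 5: p-value = 1.000000; compare to alpha = 0.1. fail to reject H0.

U_X = 15, p = 1.000000, fail to reject H0 at alpha = 0.1.


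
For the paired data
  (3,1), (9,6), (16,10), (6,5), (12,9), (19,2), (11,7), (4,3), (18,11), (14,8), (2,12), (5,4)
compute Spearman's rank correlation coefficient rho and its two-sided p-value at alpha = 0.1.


Step 1: Rank x and y separately (midranks; no ties here).
rank(x): 3->2, 9->6, 16->10, 6->5, 12->8, 19->12, 11->7, 4->3, 18->11, 14->9, 2->1, 5->4
rank(y): 1->1, 6->6, 10->10, 5->5, 9->9, 2->2, 7->7, 3->3, 11->11, 8->8, 12->12, 4->4
Step 2: d_i = R_x(i) - R_y(i); compute d_i^2.
  (2-1)^2=1, (6-6)^2=0, (10-10)^2=0, (5-5)^2=0, (8-9)^2=1, (12-2)^2=100, (7-7)^2=0, (3-3)^2=0, (11-11)^2=0, (9-8)^2=1, (1-12)^2=121, (4-4)^2=0
sum(d^2) = 224.
Step 3: rho = 1 - 6*224 / (12*(12^2 - 1)) = 1 - 1344/1716 = 0.216783.
Step 4: Under H0, t = rho * sqrt((n-2)/(1-rho^2)) = 0.7022 ~ t(10).
Step 5: Two-sided p-value from the t-distribution with 10 df = 0.498556.
Step 6: alpha = 0.1. fail to reject H0.

rho = 0.2168, p = 0.498556, fail to reject H0 at alpha = 0.1.


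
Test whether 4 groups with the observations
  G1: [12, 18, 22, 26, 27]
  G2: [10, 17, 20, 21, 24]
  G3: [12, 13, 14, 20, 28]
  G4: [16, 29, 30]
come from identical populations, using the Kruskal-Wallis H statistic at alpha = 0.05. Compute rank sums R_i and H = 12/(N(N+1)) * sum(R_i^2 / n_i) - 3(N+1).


Step 1: Combine all N = 18 observations and assign midranks.
sorted (value, group, rank): (10,G2,1), (12,G1,2.5), (12,G3,2.5), (13,G3,4), (14,G3,5), (16,G4,6), (17,G2,7), (18,G1,8), (20,G2,9.5), (20,G3,9.5), (21,G2,11), (22,G1,12), (24,G2,13), (26,G1,14), (27,G1,15), (28,G3,16), (29,G4,17), (30,G4,18)
Step 2: Sum ranks within each group.
R_1 = 51.5 (n_1 = 5)
R_2 = 41.5 (n_2 = 5)
R_3 = 37 (n_3 = 5)
R_4 = 41 (n_4 = 3)
Step 3: H = 12/(N(N+1)) * sum(R_i^2/n_i) - 3(N+1)
     = 12/(18*19) * (51.5^2/5 + 41.5^2/5 + 37^2/5 + 41^2/3) - 3*19
     = 0.035088 * 1709.03 - 57
     = 2.966082.
Step 4: Ties present; correction factor C = 1 - 12/(18^3 - 18) = 0.997936. Corrected H = 2.966082 / 0.997936 = 2.972216.
Step 5: Under H0, H ~ chi^2(3); p-value = 0.395929.
Step 6: alpha = 0.05. fail to reject H0.

H = 2.9722, df = 3, p = 0.395929, fail to reject H0.


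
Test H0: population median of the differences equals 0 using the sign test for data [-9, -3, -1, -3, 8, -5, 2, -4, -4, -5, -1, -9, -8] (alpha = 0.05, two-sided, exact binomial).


Step 1: Discard zero differences. Original n = 13; n_eff = number of nonzero differences = 13.
Nonzero differences (with sign): -9, -3, -1, -3, +8, -5, +2, -4, -4, -5, -1, -9, -8
Step 2: Count signs: positive = 2, negative = 11.
Step 3: Under H0: P(positive) = 0.5, so the number of positives S ~ Bin(13, 0.5).
Step 4: Two-sided exact p-value = sum of Bin(13,0.5) probabilities at or below the observed probability = 0.022461.
Step 5: alpha = 0.05. reject H0.

n_eff = 13, pos = 2, neg = 11, p = 0.022461, reject H0.


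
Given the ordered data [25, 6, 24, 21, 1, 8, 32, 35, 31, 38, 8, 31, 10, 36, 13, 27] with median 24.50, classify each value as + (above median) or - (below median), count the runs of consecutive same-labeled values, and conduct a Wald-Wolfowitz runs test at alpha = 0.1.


Step 1: Compute median = 24.50; label A = above, B = below.
Labels in order: ABBBBBAAAABABABA  (n_A = 8, n_B = 8)
Step 2: Count runs R = 9.
Step 3: Under H0 (random ordering), E[R] = 2*n_A*n_B/(n_A+n_B) + 1 = 2*8*8/16 + 1 = 9.0000.
        Var[R] = 2*n_A*n_B*(2*n_A*n_B - n_A - n_B) / ((n_A+n_B)^2 * (n_A+n_B-1)) = 14336/3840 = 3.7333.
        SD[R] = 1.9322.
Step 4: R = E[R], so z = 0 with no continuity correction.
Step 5: Two-sided p-value via normal approximation = 2*(1 - Phi(|z|)) = 1.000000.
Step 6: alpha = 0.1. fail to reject H0.

R = 9, z = 0.0000, p = 1.000000, fail to reject H0.


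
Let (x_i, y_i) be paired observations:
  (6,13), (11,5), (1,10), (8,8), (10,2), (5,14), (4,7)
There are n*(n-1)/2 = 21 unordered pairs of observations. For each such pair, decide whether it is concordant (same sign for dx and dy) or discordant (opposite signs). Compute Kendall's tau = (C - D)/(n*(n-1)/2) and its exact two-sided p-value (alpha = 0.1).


Step 1: Enumerate the 21 unordered pairs (i,j) with i<j and classify each by sign(x_j-x_i) * sign(y_j-y_i).
  (1,2):dx=+5,dy=-8->D; (1,3):dx=-5,dy=-3->C; (1,4):dx=+2,dy=-5->D; (1,5):dx=+4,dy=-11->D
  (1,6):dx=-1,dy=+1->D; (1,7):dx=-2,dy=-6->C; (2,3):dx=-10,dy=+5->D; (2,4):dx=-3,dy=+3->D
  (2,5):dx=-1,dy=-3->C; (2,6):dx=-6,dy=+9->D; (2,7):dx=-7,dy=+2->D; (3,4):dx=+7,dy=-2->D
  (3,5):dx=+9,dy=-8->D; (3,6):dx=+4,dy=+4->C; (3,7):dx=+3,dy=-3->D; (4,5):dx=+2,dy=-6->D
  (4,6):dx=-3,dy=+6->D; (4,7):dx=-4,dy=-1->C; (5,6):dx=-5,dy=+12->D; (5,7):dx=-6,dy=+5->D
  (6,7):dx=-1,dy=-7->C
Step 2: C = 6, D = 15, total pairs = 21.
Step 3: tau = (C - D)/(n(n-1)/2) = (6 - 15)/21 = -0.428571.
Step 4: Exact two-sided p-value (enumerate n! = 5040 permutations of y under H0): p = 0.238889.
Step 5: alpha = 0.1. fail to reject H0.

tau_b = -0.4286 (C=6, D=15), p = 0.238889, fail to reject H0.


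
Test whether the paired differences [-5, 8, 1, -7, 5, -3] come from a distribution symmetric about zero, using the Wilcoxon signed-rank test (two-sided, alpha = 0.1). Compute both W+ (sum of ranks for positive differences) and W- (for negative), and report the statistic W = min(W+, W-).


Step 1: Drop any zero differences (none here) and take |d_i|.
|d| = [5, 8, 1, 7, 5, 3]
Step 2: Midrank |d_i| (ties get averaged ranks).
ranks: |5|->3.5, |8|->6, |1|->1, |7|->5, |5|->3.5, |3|->2
Step 3: Attach original signs; sum ranks with positive sign and with negative sign.
W+ = 6 + 1 + 3.5 = 10.5
W- = 3.5 + 5 + 2 = 10.5
(Check: W+ + W- = 21 should equal n(n+1)/2 = 21.)
Step 4: Test statistic W = min(W+, W-) = 10.5.
Step 5: Ties in |d|, so use the tie-corrected normal approximation.
        E[W] = n(n+1)/4 = 6*7/4 = 10.5.
        Tie groups: |d|=5 (t=2); sum(t^3 - t) = 6.
        Var[W] = n(n+1)(2n+1)/24 - sum(t^3-t)/48 = 546/24 - 6/48 = 22.625.
        z = (W - E[W]) / sqrt(Var[W]) = (10.5 - 10.5) / 4.7566 = 0.0000.
        Two-sided p = 2*Phi(z) = 1.000000.
Step 6: alpha = 0.1. fail to reject H0.

W+ = 10.5, W- = 10.5, W = min = 10.5, p = 1.000000, fail to reject H0.


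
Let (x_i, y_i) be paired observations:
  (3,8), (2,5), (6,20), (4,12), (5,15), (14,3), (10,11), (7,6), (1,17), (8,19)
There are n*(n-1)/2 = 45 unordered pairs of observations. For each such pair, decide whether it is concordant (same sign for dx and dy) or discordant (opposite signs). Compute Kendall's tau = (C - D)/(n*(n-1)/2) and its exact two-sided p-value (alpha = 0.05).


Step 1: Enumerate the 45 unordered pairs (i,j) with i<j and classify each by sign(x_j-x_i) * sign(y_j-y_i).
  (1,2):dx=-1,dy=-3->C; (1,3):dx=+3,dy=+12->C; (1,4):dx=+1,dy=+4->C; (1,5):dx=+2,dy=+7->C
  (1,6):dx=+11,dy=-5->D; (1,7):dx=+7,dy=+3->C; (1,8):dx=+4,dy=-2->D; (1,9):dx=-2,dy=+9->D
  (1,10):dx=+5,dy=+11->C; (2,3):dx=+4,dy=+15->C; (2,4):dx=+2,dy=+7->C; (2,5):dx=+3,dy=+10->C
  (2,6):dx=+12,dy=-2->D; (2,7):dx=+8,dy=+6->C; (2,8):dx=+5,dy=+1->C; (2,9):dx=-1,dy=+12->D
  (2,10):dx=+6,dy=+14->C; (3,4):dx=-2,dy=-8->C; (3,5):dx=-1,dy=-5->C; (3,6):dx=+8,dy=-17->D
  (3,7):dx=+4,dy=-9->D; (3,8):dx=+1,dy=-14->D; (3,9):dx=-5,dy=-3->C; (3,10):dx=+2,dy=-1->D
  (4,5):dx=+1,dy=+3->C; (4,6):dx=+10,dy=-9->D; (4,7):dx=+6,dy=-1->D; (4,8):dx=+3,dy=-6->D
  (4,9):dx=-3,dy=+5->D; (4,10):dx=+4,dy=+7->C; (5,6):dx=+9,dy=-12->D; (5,7):dx=+5,dy=-4->D
  (5,8):dx=+2,dy=-9->D; (5,9):dx=-4,dy=+2->D; (5,10):dx=+3,dy=+4->C; (6,7):dx=-4,dy=+8->D
  (6,8):dx=-7,dy=+3->D; (6,9):dx=-13,dy=+14->D; (6,10):dx=-6,dy=+16->D; (7,8):dx=-3,dy=-5->C
  (7,9):dx=-9,dy=+6->D; (7,10):dx=-2,dy=+8->D; (8,9):dx=-6,dy=+11->D; (8,10):dx=+1,dy=+13->C
  (9,10):dx=+7,dy=+2->C
Step 2: C = 21, D = 24, total pairs = 45.
Step 3: tau = (C - D)/(n(n-1)/2) = (21 - 24)/45 = -0.066667.
Step 4: Exact two-sided p-value (enumerate n! = 3628800 permutations of y under H0): p = 0.861801.
Step 5: alpha = 0.05. fail to reject H0.

tau_b = -0.0667 (C=21, D=24), p = 0.861801, fail to reject H0.


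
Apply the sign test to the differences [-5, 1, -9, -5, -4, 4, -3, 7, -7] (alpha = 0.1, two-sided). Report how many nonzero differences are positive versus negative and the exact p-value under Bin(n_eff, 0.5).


Step 1: Discard zero differences. Original n = 9; n_eff = number of nonzero differences = 9.
Nonzero differences (with sign): -5, +1, -9, -5, -4, +4, -3, +7, -7
Step 2: Count signs: positive = 3, negative = 6.
Step 3: Under H0: P(positive) = 0.5, so the number of positives S ~ Bin(9, 0.5).
Step 4: Two-sided exact p-value = sum of Bin(9,0.5) probabilities at or below the observed probability = 0.507812.
Step 5: alpha = 0.1. fail to reject H0.

n_eff = 9, pos = 3, neg = 6, p = 0.507812, fail to reject H0.


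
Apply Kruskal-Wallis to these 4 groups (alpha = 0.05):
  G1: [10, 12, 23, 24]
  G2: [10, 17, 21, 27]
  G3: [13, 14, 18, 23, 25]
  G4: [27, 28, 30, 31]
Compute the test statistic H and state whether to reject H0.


Step 1: Combine all N = 17 observations and assign midranks.
sorted (value, group, rank): (10,G1,1.5), (10,G2,1.5), (12,G1,3), (13,G3,4), (14,G3,5), (17,G2,6), (18,G3,7), (21,G2,8), (23,G1,9.5), (23,G3,9.5), (24,G1,11), (25,G3,12), (27,G2,13.5), (27,G4,13.5), (28,G4,15), (30,G4,16), (31,G4,17)
Step 2: Sum ranks within each group.
R_1 = 25 (n_1 = 4)
R_2 = 29 (n_2 = 4)
R_3 = 37.5 (n_3 = 5)
R_4 = 61.5 (n_4 = 4)
Step 3: H = 12/(N(N+1)) * sum(R_i^2/n_i) - 3(N+1)
     = 12/(17*18) * (25^2/4 + 29^2/4 + 37.5^2/5 + 61.5^2/4) - 3*18
     = 0.039216 * 1593.31 - 54
     = 8.482843.
Step 4: Ties present; correction factor C = 1 - 18/(17^3 - 17) = 0.996324. Corrected H = 8.482843 / 0.996324 = 8.514145.
Step 5: Under H0, H ~ chi^2(3); p-value = 0.036499.
Step 6: alpha = 0.05. reject H0.

H = 8.5141, df = 3, p = 0.036499, reject H0.


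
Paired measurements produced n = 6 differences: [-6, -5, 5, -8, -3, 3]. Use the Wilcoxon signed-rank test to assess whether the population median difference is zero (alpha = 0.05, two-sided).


Step 1: Drop any zero differences (none here) and take |d_i|.
|d| = [6, 5, 5, 8, 3, 3]
Step 2: Midrank |d_i| (ties get averaged ranks).
ranks: |6|->5, |5|->3.5, |5|->3.5, |8|->6, |3|->1.5, |3|->1.5
Step 3: Attach original signs; sum ranks with positive sign and with negative sign.
W+ = 3.5 + 1.5 = 5
W- = 5 + 3.5 + 6 + 1.5 = 16
(Check: W+ + W- = 21 should equal n(n+1)/2 = 21.)
Step 4: Test statistic W = min(W+, W-) = 5.
Step 5: Ties in |d|, so use the tie-corrected normal approximation.
        E[W] = n(n+1)/4 = 6*7/4 = 10.5.
        Tie groups: |d|=3 (t=2), |d|=5 (t=2); sum(t^3 - t) = 12.
        Var[W] = n(n+1)(2n+1)/24 - sum(t^3-t)/48 = 546/24 - 12/48 = 22.5.
        z = (W - E[W]) / sqrt(Var[W]) = (5 - 10.5) / 4.7434 = -1.1595.
        Two-sided p = 2*Phi(z) = 0.246252.
Step 6: alpha = 0.05. fail to reject H0.

W+ = 5, W- = 16, W = min = 5, p = 0.246252, fail to reject H0.


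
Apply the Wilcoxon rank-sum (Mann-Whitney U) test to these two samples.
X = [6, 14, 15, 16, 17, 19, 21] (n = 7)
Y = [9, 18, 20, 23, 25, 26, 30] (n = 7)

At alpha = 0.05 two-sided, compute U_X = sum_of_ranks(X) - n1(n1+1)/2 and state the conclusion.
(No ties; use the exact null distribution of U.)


Step 1: Combine and sort all 14 observations; assign midranks.
sorted (value, group): (6,X), (9,Y), (14,X), (15,X), (16,X), (17,X), (18,Y), (19,X), (20,Y), (21,X), (23,Y), (25,Y), (26,Y), (30,Y)
ranks: 6->1, 9->2, 14->3, 15->4, 16->5, 17->6, 18->7, 19->8, 20->9, 21->10, 23->11, 25->12, 26->13, 30->14
Step 2: Rank sum for X: R1 = 1 + 3 + 4 + 5 + 6 + 8 + 10 = 37.
Step 3: U_X = R1 - n1(n1+1)/2 = 37 - 7*8/2 = 37 - 28 = 9.
       U_Y = n1*n2 - U_X = 49 - 9 = 40.
Step 4: No ties, so the exact null distribution of U (based on enumerating the C(14,7) = 3432 equally likely rank assignments) gives the two-sided p-value.
Step 5: p-value = 0.053030; compare to alpha = 0.05. fail to reject H0.

U_X = 9, p = 0.053030, fail to reject H0 at alpha = 0.05.


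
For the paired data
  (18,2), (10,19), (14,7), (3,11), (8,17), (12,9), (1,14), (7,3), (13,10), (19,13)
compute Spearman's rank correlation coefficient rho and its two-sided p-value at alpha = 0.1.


Step 1: Rank x and y separately (midranks; no ties here).
rank(x): 18->9, 10->5, 14->8, 3->2, 8->4, 12->6, 1->1, 7->3, 13->7, 19->10
rank(y): 2->1, 19->10, 7->3, 11->6, 17->9, 9->4, 14->8, 3->2, 10->5, 13->7
Step 2: d_i = R_x(i) - R_y(i); compute d_i^2.
  (9-1)^2=64, (5-10)^2=25, (8-3)^2=25, (2-6)^2=16, (4-9)^2=25, (6-4)^2=4, (1-8)^2=49, (3-2)^2=1, (7-5)^2=4, (10-7)^2=9
sum(d^2) = 222.
Step 3: rho = 1 - 6*222 / (10*(10^2 - 1)) = 1 - 1332/990 = -0.345455.
Step 4: Under H0, t = rho * sqrt((n-2)/(1-rho^2)) = -1.0412 ~ t(8).
Step 5: Two-sided p-value from the t-distribution with 8 df = 0.328227.
Step 6: alpha = 0.1. fail to reject H0.

rho = -0.3455, p = 0.328227, fail to reject H0 at alpha = 0.1.


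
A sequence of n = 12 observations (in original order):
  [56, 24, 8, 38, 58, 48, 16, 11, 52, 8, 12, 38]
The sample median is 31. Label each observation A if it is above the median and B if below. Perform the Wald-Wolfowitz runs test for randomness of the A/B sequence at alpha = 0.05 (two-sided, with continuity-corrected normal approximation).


Step 1: Compute median = 31; label A = above, B = below.
Labels in order: ABBAAABBABBA  (n_A = 6, n_B = 6)
Step 2: Count runs R = 7.
Step 3: Under H0 (random ordering), E[R] = 2*n_A*n_B/(n_A+n_B) + 1 = 2*6*6/12 + 1 = 7.0000.
        Var[R] = 2*n_A*n_B*(2*n_A*n_B - n_A - n_B) / ((n_A+n_B)^2 * (n_A+n_B-1)) = 4320/1584 = 2.7273.
        SD[R] = 1.6514.
Step 4: R = E[R], so z = 0 with no continuity correction.
Step 5: Two-sided p-value via normal approximation = 2*(1 - Phi(|z|)) = 1.000000.
Step 6: alpha = 0.05. fail to reject H0.

R = 7, z = 0.0000, p = 1.000000, fail to reject H0.


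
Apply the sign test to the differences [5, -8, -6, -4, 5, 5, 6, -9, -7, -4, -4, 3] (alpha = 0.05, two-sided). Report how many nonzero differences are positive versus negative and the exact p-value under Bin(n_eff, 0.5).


Step 1: Discard zero differences. Original n = 12; n_eff = number of nonzero differences = 12.
Nonzero differences (with sign): +5, -8, -6, -4, +5, +5, +6, -9, -7, -4, -4, +3
Step 2: Count signs: positive = 5, negative = 7.
Step 3: Under H0: P(positive) = 0.5, so the number of positives S ~ Bin(12, 0.5).
Step 4: Two-sided exact p-value = sum of Bin(12,0.5) probabilities at or below the observed probability = 0.774414.
Step 5: alpha = 0.05. fail to reject H0.

n_eff = 12, pos = 5, neg = 7, p = 0.774414, fail to reject H0.


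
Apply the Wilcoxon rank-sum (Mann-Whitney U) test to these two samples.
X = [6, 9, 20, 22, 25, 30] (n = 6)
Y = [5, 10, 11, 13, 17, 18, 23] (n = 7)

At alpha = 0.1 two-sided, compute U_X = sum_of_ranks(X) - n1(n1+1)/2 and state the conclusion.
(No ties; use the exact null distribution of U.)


Step 1: Combine and sort all 13 observations; assign midranks.
sorted (value, group): (5,Y), (6,X), (9,X), (10,Y), (11,Y), (13,Y), (17,Y), (18,Y), (20,X), (22,X), (23,Y), (25,X), (30,X)
ranks: 5->1, 6->2, 9->3, 10->4, 11->5, 13->6, 17->7, 18->8, 20->9, 22->10, 23->11, 25->12, 30->13
Step 2: Rank sum for X: R1 = 2 + 3 + 9 + 10 + 12 + 13 = 49.
Step 3: U_X = R1 - n1(n1+1)/2 = 49 - 6*7/2 = 49 - 21 = 28.
       U_Y = n1*n2 - U_X = 42 - 28 = 14.
Step 4: No ties, so the exact null distribution of U (based on enumerating the C(13,6) = 1716 equally likely rank assignments) gives the two-sided p-value.
Step 5: p-value = 0.365967; compare to alpha = 0.1. fail to reject H0.

U_X = 28, p = 0.365967, fail to reject H0 at alpha = 0.1.


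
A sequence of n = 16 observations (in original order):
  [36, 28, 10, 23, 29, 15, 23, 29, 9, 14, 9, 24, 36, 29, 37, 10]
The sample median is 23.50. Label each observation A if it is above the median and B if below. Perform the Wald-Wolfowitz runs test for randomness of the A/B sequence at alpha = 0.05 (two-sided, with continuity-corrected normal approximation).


Step 1: Compute median = 23.50; label A = above, B = below.
Labels in order: AABBABBABBBAAAAB  (n_A = 8, n_B = 8)
Step 2: Count runs R = 8.
Step 3: Under H0 (random ordering), E[R] = 2*n_A*n_B/(n_A+n_B) + 1 = 2*8*8/16 + 1 = 9.0000.
        Var[R] = 2*n_A*n_B*(2*n_A*n_B - n_A - n_B) / ((n_A+n_B)^2 * (n_A+n_B-1)) = 14336/3840 = 3.7333.
        SD[R] = 1.9322.
Step 4: Continuity-corrected z = (R + 0.5 - E[R]) / SD[R] = (8 + 0.5 - 9.0000) / 1.9322 = -0.2588.
Step 5: Two-sided p-value via normal approximation = 2*(1 - Phi(|z|)) = 0.795809.
Step 6: alpha = 0.05. fail to reject H0.

R = 8, z = -0.2588, p = 0.795809, fail to reject H0.


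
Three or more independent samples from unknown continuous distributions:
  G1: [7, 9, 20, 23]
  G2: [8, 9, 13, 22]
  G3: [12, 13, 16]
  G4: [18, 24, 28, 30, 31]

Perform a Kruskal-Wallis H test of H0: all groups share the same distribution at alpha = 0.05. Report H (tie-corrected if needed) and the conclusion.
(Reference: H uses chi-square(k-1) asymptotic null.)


Step 1: Combine all N = 16 observations and assign midranks.
sorted (value, group, rank): (7,G1,1), (8,G2,2), (9,G1,3.5), (9,G2,3.5), (12,G3,5), (13,G2,6.5), (13,G3,6.5), (16,G3,8), (18,G4,9), (20,G1,10), (22,G2,11), (23,G1,12), (24,G4,13), (28,G4,14), (30,G4,15), (31,G4,16)
Step 2: Sum ranks within each group.
R_1 = 26.5 (n_1 = 4)
R_2 = 23 (n_2 = 4)
R_3 = 19.5 (n_3 = 3)
R_4 = 67 (n_4 = 5)
Step 3: H = 12/(N(N+1)) * sum(R_i^2/n_i) - 3(N+1)
     = 12/(16*17) * (26.5^2/4 + 23^2/4 + 19.5^2/3 + 67^2/5) - 3*17
     = 0.044118 * 1332.36 - 51
     = 7.780699.
Step 4: Ties present; correction factor C = 1 - 12/(16^3 - 16) = 0.997059. Corrected H = 7.780699 / 0.997059 = 7.803650.
Step 5: Under H0, H ~ chi^2(3); p-value = 0.050249.
Step 6: alpha = 0.05. fail to reject H0.

H = 7.8037, df = 3, p = 0.050249, fail to reject H0.


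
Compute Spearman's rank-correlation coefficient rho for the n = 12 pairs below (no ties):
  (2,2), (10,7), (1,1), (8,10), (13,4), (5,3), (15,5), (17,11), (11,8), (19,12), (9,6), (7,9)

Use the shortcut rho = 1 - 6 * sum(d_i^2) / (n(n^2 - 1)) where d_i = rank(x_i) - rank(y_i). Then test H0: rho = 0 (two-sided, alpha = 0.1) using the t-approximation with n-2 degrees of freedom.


Step 1: Rank x and y separately (midranks; no ties here).
rank(x): 2->2, 10->7, 1->1, 8->5, 13->9, 5->3, 15->10, 17->11, 11->8, 19->12, 9->6, 7->4
rank(y): 2->2, 7->7, 1->1, 10->10, 4->4, 3->3, 5->5, 11->11, 8->8, 12->12, 6->6, 9->9
Step 2: d_i = R_x(i) - R_y(i); compute d_i^2.
  (2-2)^2=0, (7-7)^2=0, (1-1)^2=0, (5-10)^2=25, (9-4)^2=25, (3-3)^2=0, (10-5)^2=25, (11-11)^2=0, (8-8)^2=0, (12-12)^2=0, (6-6)^2=0, (4-9)^2=25
sum(d^2) = 100.
Step 3: rho = 1 - 6*100 / (12*(12^2 - 1)) = 1 - 600/1716 = 0.650350.
Step 4: Under H0, t = rho * sqrt((n-2)/(1-rho^2)) = 2.7073 ~ t(10).
Step 5: Two-sided p-value from the t-distribution with 10 df = 0.022034.
Step 6: alpha = 0.1. reject H0.

rho = 0.6503, p = 0.022034, reject H0 at alpha = 0.1.
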